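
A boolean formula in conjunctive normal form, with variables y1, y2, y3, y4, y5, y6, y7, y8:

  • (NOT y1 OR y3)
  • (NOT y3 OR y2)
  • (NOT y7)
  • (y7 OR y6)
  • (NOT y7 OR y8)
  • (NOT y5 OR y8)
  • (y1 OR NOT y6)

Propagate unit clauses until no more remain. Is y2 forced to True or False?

True

(NOT y7) is a unit clause: y7 = False.
(y6 OR y7) with y7 = False leaves only y6, so y6 = True.
In (NOT y6 OR y1), NOT y6 is now false; y1 must hold, so y1 = True.
In (NOT y1 OR y3), NOT y1 is now false; y3 must hold, so y3 = True.
In (y2 OR NOT y3), NOT y3 is now false; y2 must hold, so y2 = True.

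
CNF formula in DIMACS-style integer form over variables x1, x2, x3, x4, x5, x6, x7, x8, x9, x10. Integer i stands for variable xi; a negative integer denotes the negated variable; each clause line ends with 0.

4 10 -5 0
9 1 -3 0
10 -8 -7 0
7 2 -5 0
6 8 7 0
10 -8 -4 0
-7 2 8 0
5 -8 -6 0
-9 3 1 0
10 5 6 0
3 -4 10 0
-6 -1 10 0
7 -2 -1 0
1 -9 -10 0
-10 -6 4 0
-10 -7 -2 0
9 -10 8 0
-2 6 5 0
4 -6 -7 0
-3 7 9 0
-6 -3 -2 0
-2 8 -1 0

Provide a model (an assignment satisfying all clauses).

x1=F, x2=F, x3=F, x4=F, x5=F, x6=F, x7=T, x8=T, x9=F, x10=T

Branch on x1: take x1 = False.
For the remaining variables, x2 = False, x3 = False, x4 = False, x5 = False, x6 = False, x7 = True, x8 = True, x9 = False, x10 = True works.
Check each clause:
  1. (!x5 || x10 || x4) — x10 is true.
  2. (!x3 || x9 || x1) — !x3 is true.
  3. (!x8 || !x7 || x10) — x10 is true.
  4. (x2 || !x5 || x7) — !x5 is true.
  5. (x6 || x7 || x8) — x8 is true.
  6. (!x4 || x10 || !x8) — x10 is true.
  7. (x2 || !x7 || x8) — x8 is true.
  8. (x5 || !x8 || !x6) — !x6 is true.
  9. (x1 || !x9 || x3) — !x9 is true.
  10. (x6 || x5 || x10) — x10 is true.
  11. (!x4 || x10 || x3) — x10 is true.
  12. (!x1 || x10 || !x6) — x10 is true.
  13. (!x1 || !x2 || x7) — x7 is true.
  14. (!x10 || x1 || !x9) — !x9 is true.
  15. (!x6 || !x10 || x4) — !x6 is true.
  16. (!x2 || !x10 || !x7) — !x2 is true.
  17. (x8 || x9 || !x10) — x8 is true.
  18. (!x2 || x6 || x5) — !x2 is true.
  19. (!x6 || x4 || !x7) — !x6 is true.
  20. (!x3 || x9 || x7) — !x3 is true.
  21. (!x6 || !x3 || !x2) — !x6 is true.
  22. (x8 || !x2 || !x1) — x8 is true.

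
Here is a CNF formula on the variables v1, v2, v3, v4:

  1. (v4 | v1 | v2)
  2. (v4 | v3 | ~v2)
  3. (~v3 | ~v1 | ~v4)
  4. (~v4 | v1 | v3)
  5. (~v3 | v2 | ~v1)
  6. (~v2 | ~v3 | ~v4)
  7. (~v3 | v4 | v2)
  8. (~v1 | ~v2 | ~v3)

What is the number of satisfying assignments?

5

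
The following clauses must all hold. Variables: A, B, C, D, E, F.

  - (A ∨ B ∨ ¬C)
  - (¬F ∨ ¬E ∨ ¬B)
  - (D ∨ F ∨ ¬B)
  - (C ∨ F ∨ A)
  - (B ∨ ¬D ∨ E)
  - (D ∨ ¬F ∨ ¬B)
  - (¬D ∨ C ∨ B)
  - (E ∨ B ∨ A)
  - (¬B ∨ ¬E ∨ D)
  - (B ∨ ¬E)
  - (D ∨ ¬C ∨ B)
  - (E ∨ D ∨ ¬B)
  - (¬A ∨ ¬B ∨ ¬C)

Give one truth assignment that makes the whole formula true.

A=True, B=True, C=False, D=True, E=False, F=False

Set A = True and propagate.
For the remaining variables, B = True, C = False, D = True, E = False, F = False works.
Every clause has at least one true literal under this assignment.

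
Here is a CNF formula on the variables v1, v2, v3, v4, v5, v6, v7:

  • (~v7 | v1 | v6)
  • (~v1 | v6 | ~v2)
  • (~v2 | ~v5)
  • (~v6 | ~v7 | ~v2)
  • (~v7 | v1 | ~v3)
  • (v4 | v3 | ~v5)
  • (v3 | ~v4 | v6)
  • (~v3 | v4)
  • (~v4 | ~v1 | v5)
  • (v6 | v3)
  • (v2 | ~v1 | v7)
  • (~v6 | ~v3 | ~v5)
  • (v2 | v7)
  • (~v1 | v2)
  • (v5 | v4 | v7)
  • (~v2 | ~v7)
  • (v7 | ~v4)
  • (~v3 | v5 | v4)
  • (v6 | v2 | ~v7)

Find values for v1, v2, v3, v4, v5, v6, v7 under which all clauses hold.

v1 = False  v2 = False  v3 = False  v4 = True  v5 = True  v6 = True  v7 = True

Try v1 = False.
Try v2 = False.
  then v7 is forced to True.
  then v6 is forced to True.
  then v3 is forced to False.
For the remaining variables, v4 = True, v5 = True works.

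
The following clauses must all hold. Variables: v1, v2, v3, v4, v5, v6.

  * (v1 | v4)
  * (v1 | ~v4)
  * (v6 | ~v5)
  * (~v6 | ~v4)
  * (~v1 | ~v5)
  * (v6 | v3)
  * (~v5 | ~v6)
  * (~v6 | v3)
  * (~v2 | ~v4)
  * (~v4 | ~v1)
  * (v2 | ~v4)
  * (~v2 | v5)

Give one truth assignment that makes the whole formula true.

Pure literal: v3 appears only positively; assign v3 = True.
Branch on v1: take v1 = True.
  then v5 is forced to False.
  then v4 is forced to False.
  then v2 is forced to False.
v6 is now unconstrained; take v6 = True.
Every clause has at least one true literal under this assignment.
Check each clause:
  1. (v4 | v1) — v1 is true.
  2. (v1 | ~v4) — v1 is true.
  3. (v6 | ~v5) — ~v5 is true.
  4. (~v6 | ~v4) — ~v4 is true.
  5. (~v1 | ~v5) — ~v5 is true.
  6. (v6 | v3) — v3 is true.
  7. (~v6 | ~v5) — ~v5 is true.
  8. (v3 | ~v6) — v3 is true.
  9. (~v4 | ~v2) — ~v4 is true.
  10. (~v1 | ~v4) — ~v4 is true.
  11. (v2 | ~v4) — ~v4 is true.
  12. (v5 | ~v2) — ~v2 is true.

v1 = True  v2 = False  v3 = True  v4 = False  v5 = False  v6 = True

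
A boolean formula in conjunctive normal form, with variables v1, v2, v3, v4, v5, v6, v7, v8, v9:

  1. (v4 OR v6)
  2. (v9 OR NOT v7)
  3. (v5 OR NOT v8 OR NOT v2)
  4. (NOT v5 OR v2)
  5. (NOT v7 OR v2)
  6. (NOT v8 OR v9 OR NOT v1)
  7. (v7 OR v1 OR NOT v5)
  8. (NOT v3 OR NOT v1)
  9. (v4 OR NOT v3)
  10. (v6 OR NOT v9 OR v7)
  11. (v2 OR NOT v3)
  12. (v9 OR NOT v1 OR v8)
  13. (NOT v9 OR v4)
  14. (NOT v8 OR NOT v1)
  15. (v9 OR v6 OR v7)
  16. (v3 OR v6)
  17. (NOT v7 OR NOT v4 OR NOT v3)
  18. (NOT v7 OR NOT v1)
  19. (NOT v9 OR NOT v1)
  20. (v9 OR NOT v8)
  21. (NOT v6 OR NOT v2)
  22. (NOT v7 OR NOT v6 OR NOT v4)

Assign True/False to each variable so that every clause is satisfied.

v1=False, v2=False, v3=False, v4=True, v5=False, v6=True, v7=False, v8=False, v9=True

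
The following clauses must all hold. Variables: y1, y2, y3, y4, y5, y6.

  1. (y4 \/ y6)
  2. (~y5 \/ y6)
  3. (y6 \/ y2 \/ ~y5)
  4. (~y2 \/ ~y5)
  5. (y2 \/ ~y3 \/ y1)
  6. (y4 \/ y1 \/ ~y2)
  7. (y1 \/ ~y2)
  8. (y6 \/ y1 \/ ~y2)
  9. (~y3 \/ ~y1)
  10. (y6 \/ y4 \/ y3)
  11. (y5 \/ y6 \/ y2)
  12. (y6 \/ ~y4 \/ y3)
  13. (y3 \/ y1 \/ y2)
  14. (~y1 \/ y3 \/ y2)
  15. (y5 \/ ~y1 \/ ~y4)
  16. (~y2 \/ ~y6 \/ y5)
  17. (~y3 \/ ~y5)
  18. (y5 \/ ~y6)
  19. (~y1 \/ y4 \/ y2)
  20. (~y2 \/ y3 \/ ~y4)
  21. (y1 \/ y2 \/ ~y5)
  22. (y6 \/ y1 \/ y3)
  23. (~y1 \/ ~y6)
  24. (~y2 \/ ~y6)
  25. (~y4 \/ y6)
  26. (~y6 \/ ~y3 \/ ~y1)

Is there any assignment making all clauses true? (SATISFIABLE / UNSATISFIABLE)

UNSATISFIABLE

y2 = True:
  propagation gives y5=False, y1=True, y3=False, y4=False; an empty clause results — contradiction.
y2 = False:
  y6 = True:
    propagation gives y5=True, y3=False, y1=True; an empty clause results — contradiction.
  y6 = False:
    propagation gives y4=True; an empty clause results — contradiction.
Every branch closes, so no satisfying assignment exists.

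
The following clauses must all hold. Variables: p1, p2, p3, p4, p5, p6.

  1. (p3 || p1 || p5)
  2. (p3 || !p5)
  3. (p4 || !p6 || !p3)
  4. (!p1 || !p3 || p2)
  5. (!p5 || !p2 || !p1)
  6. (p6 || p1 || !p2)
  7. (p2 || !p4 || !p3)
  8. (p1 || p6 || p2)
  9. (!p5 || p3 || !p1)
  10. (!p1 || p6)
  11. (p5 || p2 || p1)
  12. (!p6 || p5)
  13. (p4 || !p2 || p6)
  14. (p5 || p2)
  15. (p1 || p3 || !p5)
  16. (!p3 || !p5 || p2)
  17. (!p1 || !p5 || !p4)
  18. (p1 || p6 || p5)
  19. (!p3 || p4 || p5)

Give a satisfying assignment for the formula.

Set p1 = False and propagate.
Try p2 = True.
  then p6 is forced to True.
  then p5 is forced to True.
  then p3 is forced to True.
  then p4 is forced to True.

p1=False  p2=True  p3=True  p4=True  p5=True  p6=True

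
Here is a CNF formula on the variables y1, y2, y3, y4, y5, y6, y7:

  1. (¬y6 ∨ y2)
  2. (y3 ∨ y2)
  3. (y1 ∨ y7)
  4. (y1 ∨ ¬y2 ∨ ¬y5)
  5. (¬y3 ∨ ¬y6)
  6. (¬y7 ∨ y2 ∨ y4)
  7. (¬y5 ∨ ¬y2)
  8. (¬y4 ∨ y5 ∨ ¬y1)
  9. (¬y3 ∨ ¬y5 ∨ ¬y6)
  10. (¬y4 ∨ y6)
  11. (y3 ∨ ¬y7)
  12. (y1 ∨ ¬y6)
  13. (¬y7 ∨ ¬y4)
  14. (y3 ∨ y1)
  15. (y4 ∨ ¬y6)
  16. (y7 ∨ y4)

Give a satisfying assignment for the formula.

y1=1, y2=1, y3=1, y4=0, y5=0, y6=0, y7=1

Check each clause:
  1. (y2 ∨ ¬y6) — y2 is true.
  2. (y3 ∨ y2) — y2 is true.
  3. (y1 ∨ y7) — y1 is true.
  4. (¬y2 ∨ ¬y5 ∨ y1) — y1 is true.
  5. (¬y6 ∨ ¬y3) — ¬y6 is true.
  6. (y2 ∨ ¬y7 ∨ y4) — y2 is true.
  7. (¬y2 ∨ ¬y5) — ¬y5 is true.
  8. (¬y4 ∨ y5 ∨ ¬y1) — ¬y4 is true.
  9. (¬y3 ∨ ¬y5 ∨ ¬y6) — ¬y6 is true.
  10. (¬y4 ∨ y6) — ¬y4 is true.
  11. (¬y7 ∨ y3) — y3 is true.
  12. (y1 ∨ ¬y6) — y1 is true.
  13. (¬y7 ∨ ¬y4) — ¬y4 is true.
  14. (y3 ∨ y1) — y1 is true.
  15. (y4 ∨ ¬y6) — ¬y6 is true.
  16. (y7 ∨ y4) — y7 is true.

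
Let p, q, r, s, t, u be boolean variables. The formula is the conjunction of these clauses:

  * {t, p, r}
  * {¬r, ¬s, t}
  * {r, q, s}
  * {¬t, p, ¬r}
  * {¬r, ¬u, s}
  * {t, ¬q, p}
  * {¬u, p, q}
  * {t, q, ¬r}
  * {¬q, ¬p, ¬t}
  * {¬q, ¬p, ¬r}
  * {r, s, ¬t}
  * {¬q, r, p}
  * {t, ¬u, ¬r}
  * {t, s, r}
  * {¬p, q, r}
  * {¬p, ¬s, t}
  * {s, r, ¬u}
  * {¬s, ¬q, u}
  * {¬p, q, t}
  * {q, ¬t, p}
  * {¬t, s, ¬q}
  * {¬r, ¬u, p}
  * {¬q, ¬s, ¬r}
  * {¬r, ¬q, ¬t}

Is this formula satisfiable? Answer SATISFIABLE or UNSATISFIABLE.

Set p = True and propagate.
Set q = False and propagate.
  then r is forced to True.
  then t is forced to True.
The remaining clauses are satisfied by s = True, u = True.
Every clause has at least one true literal under this assignment.
So p = T, q = F, r = T, s = T, t = T, u = T is a satisfying assignment.

SATISFIABLE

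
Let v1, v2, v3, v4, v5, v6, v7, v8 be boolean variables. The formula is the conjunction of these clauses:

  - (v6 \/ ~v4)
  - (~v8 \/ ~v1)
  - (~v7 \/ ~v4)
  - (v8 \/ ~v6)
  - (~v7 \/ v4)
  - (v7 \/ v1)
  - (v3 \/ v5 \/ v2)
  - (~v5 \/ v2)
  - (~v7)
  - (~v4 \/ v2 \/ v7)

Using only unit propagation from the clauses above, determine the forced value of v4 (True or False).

False

(~v7) is a unit clause: v7 = False.
In (v1 \/ v7), v7 is now false; v1 must hold, so v1 = True.
(~v8 \/ ~v1) with v1 = True leaves only ~v8, so v8 = False.
From (v8 \/ ~v6) and v8 = False: v6 = False.
(~v4 \/ v6): since v6 = False, the clause reduces to (~v4). v4 = False.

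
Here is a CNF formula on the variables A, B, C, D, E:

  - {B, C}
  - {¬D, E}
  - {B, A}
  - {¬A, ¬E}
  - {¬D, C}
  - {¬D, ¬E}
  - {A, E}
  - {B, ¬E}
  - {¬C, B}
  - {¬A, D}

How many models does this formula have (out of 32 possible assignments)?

Satisfying assignments:
  A=0 B=1 C=0 D=0 E=1
  A=0 B=1 C=1 D=0 E=1
Count: 2.

2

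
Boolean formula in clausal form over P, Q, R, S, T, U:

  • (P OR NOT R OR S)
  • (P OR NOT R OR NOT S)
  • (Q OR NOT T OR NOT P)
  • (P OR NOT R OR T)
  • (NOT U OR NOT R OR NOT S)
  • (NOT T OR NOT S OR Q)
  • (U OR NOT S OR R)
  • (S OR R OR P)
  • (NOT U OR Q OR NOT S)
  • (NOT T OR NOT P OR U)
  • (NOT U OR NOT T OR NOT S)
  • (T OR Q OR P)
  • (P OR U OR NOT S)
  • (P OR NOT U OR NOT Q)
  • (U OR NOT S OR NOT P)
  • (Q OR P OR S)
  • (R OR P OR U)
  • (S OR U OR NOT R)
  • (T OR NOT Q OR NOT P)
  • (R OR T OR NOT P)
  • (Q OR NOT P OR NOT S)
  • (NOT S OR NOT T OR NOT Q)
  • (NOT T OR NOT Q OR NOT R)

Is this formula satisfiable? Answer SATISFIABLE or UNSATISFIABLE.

Set P = True and propagate.
The remaining clauses are satisfied by Q = True, R = False, S = False, T = True, U = True.
Every clause has at least one true literal under this assignment.
So P=T, Q=T, R=F, S=F, T=T, U=T is a satisfying assignment.

SATISFIABLE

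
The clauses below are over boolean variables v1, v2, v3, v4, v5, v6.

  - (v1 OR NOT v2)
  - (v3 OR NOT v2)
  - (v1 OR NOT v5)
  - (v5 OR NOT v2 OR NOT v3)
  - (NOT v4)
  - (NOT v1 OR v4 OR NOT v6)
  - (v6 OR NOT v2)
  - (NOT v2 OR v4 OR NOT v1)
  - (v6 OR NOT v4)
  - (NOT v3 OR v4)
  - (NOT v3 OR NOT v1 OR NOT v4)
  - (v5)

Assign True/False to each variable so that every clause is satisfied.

v1 = True, v2 = False, v3 = False, v4 = False, v5 = True, v6 = False

(NOT v4) is a unit clause, so v4 = False.
Unit propagation: (NOT v3) forces v3 = False.
Unit propagation: (NOT v2) forces v2 = False.
The clause (v5) is unit: v5 must be True.
(v1) is a unit clause, so v1 = True.
The clause (NOT v6) is unit: v6 must be False.
Every clause has at least one true literal under this assignment.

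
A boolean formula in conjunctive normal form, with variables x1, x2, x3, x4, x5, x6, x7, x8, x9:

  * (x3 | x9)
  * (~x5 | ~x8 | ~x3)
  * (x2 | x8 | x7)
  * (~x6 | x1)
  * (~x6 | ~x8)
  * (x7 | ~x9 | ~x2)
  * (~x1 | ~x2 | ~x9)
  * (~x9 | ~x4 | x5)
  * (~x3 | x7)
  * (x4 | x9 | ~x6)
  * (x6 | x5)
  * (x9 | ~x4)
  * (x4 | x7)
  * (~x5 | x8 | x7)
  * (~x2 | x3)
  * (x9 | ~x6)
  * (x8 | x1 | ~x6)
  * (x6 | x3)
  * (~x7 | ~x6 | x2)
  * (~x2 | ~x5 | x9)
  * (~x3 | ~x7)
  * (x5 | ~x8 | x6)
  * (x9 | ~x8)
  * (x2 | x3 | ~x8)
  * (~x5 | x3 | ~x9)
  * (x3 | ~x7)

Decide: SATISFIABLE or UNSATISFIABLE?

UNSATISFIABLE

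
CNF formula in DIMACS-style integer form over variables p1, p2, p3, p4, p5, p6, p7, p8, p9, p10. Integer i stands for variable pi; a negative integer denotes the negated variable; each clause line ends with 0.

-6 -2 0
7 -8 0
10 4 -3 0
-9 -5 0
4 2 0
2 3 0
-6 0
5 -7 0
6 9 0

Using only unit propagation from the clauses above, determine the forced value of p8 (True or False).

False

(!p6) stands alone — p6 = False.
In (p9 || p6), p6 is now false; p9 must hold, so p9 = True.
In (!p5 || !p9), !p9 is now false; !p5 must hold, so p5 = False.
(!p7 || p5): since p5 = False, the clause reduces to (!p7). p7 = False.
(!p8 || p7): since p7 = False, the clause reduces to (!p8). p8 = False.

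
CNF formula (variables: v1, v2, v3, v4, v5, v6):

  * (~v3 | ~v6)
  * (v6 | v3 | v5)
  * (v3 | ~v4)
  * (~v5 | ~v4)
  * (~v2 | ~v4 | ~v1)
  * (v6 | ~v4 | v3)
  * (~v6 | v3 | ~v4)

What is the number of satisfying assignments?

23

Split on v3, then v4.
  v3=1, v4=1: remaining (v1,v2,v5,v6) ∈ {(0,0,0,0); (0,1,0,0); (1,0,0,0)} — 3.
  v3=1, v4=0: forces v6=0; v1, v2, v5 free → 2^3 = 8.
  v3=0, v4=1: a clause becomes empty — 0.
  v3=0, v4=0: v1, v2 free; 3 ways for (v5,v6) × 2^2 = 12.
Total: 3 + 8 + 0 + 12 = 23.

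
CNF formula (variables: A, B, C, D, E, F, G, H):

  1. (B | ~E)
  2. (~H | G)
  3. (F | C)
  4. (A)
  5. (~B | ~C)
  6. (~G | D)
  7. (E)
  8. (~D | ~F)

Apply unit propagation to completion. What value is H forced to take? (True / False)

(A) is a unit clause: A = True.
Unit clause (E) sets E = True.
(B | ~E): since E = True, the clause reduces to (B). B = True.
(~B | ~C) with B = True leaves only ~C, so C = False.
From (F | C) and C = False: F = True.
(~D | ~F) with F = True leaves only ~D, so D = False.
(D | ~G): since D = False, the clause reduces to (~G). G = False.
(~H | G): since G = False, the clause reduces to (~H). H = False.

False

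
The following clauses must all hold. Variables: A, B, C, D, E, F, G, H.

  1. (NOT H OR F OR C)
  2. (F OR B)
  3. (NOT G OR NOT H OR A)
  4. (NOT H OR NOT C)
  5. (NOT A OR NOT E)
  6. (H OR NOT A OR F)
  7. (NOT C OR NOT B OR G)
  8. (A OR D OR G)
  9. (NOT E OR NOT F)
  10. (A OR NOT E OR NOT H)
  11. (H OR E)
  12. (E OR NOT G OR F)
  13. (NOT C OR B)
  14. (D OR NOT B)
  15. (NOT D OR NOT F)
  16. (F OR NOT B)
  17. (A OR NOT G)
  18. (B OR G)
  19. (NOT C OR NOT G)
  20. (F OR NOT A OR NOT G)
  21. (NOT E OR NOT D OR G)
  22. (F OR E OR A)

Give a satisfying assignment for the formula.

Set A = True and propagate.
  then E is forced to False.
  then H is forced to True.
  then C is forced to False.
  then F is forced to True.
  then D is forced to False.
  then B is forced to False.
  then G is forced to True.

A=1, B=0, C=0, D=0, E=0, F=1, G=1, H=1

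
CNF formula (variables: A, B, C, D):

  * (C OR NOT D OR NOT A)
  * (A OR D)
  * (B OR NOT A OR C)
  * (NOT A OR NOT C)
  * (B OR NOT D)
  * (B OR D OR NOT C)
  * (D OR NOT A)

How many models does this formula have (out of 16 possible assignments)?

2

Satisfying assignments:
  A=F B=T C=F D=T
  A=F B=T C=T D=T
Count: 2.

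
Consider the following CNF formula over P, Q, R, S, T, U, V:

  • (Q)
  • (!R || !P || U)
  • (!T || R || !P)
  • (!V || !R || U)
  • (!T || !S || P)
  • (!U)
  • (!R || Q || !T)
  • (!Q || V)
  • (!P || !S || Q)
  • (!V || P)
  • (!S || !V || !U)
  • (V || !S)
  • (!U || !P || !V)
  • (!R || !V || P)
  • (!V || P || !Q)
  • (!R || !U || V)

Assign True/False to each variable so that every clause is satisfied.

P=1, Q=1, R=0, S=0, T=0, U=0, V=1

Check each clause:
  1. (Q) — Q is true.
  2. (!P || U || !R) — !R is true.
  3. (!T || R || !P) — !T is true.
  4. (!R || U || !V) — !R is true.
  5. (!S || P || !T) — P is true.
  6. (!U) — !U is true.
  7. (Q || !T || !R) — Q is true.
  8. (!Q || V) — V is true.
  9. (Q || !S || !P) — Q is true.
  10. (!V || P) — P is true.
  11. (!U || !V || !S) — !U is true.
  12. (V || !S) — !S is true.
  13. (!U || !P || !V) — !U is true.
  14. (!V || P || !R) — P is true.
  15. (P || !Q || !V) — P is true.
  16. (!U || V || !R) — !U is true.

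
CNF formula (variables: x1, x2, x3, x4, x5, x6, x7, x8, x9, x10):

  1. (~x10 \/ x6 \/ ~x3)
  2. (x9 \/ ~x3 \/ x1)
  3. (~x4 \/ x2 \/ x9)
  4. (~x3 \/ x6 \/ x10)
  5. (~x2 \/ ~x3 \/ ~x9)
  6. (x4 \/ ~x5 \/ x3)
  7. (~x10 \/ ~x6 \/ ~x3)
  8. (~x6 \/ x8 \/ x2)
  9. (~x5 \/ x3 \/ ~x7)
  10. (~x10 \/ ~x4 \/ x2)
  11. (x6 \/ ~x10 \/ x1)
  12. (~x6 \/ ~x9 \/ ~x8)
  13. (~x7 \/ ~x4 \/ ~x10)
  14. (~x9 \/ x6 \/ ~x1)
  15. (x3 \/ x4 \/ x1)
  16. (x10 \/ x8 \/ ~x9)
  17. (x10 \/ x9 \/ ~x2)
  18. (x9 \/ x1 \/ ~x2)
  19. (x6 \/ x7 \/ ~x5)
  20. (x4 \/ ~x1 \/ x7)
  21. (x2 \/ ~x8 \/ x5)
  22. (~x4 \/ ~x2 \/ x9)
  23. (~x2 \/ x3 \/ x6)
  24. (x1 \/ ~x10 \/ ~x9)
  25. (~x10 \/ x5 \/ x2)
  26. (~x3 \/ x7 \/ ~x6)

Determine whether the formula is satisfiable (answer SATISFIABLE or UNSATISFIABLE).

Set x1 = True and propagate.
Branch on x2: take x2 = True.
Set x3 = False and propagate.
  then x6 is forced to True.
The remaining clauses are satisfied by x4 = False, x5 = False, x7 = True, x8 = True, x9 = False, x10 = True.
So x1 = True, x2 = True, x3 = False, x4 = False, x5 = False, x6 = True, x7 = True, x8 = True, x9 = False, x10 = True is a satisfying assignment.

SATISFIABLE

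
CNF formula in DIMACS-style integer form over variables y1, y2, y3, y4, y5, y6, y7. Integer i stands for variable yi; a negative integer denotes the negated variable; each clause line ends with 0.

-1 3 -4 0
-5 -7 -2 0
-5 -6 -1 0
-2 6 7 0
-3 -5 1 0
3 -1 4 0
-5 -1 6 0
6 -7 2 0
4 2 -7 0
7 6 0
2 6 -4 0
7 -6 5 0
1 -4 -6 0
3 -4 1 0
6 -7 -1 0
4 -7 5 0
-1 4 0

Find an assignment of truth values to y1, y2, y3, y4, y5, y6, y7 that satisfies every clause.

y1 = 0  y2 = 1  y3 = 0  y4 = 0  y5 = 1  y6 = 1  y7 = 0

Branch on y1: take y1 = False.
Branch on y2: take y2 = True.
For the remaining variables, y3 = False, y4 = False, y5 = True, y6 = True, y7 = False works.
Every clause has at least one true literal under this assignment.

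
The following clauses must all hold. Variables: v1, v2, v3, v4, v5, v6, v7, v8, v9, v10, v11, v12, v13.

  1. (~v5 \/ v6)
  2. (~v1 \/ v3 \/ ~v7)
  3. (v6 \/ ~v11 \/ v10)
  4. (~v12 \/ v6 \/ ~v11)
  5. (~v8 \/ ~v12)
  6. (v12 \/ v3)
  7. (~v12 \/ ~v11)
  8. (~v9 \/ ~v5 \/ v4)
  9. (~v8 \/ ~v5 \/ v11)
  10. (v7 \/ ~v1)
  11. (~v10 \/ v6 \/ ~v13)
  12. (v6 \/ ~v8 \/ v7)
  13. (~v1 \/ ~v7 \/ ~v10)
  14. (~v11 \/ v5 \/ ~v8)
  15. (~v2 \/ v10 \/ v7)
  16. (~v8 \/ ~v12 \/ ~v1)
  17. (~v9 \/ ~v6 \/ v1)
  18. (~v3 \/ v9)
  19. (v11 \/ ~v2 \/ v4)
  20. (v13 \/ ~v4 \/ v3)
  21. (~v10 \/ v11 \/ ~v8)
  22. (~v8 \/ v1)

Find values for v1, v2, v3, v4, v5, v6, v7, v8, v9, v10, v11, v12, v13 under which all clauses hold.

v8 occurs only negated in the remaining clauses — set v8 = False.
Try v1 = True.
  then v7 is forced to True.
  then v3 is forced to True.
  then v10 is forced to False.
  then v9 is forced to True.
The remaining clauses are satisfied by v2 = True, v4 = True, v5 = True, v6 = True, v11 = True, v12 = False, v13 = False.

v1 = T, v2 = T, v3 = T, v4 = T, v5 = T, v6 = T, v7 = T, v8 = F, v9 = T, v10 = F, v11 = T, v12 = F, v13 = F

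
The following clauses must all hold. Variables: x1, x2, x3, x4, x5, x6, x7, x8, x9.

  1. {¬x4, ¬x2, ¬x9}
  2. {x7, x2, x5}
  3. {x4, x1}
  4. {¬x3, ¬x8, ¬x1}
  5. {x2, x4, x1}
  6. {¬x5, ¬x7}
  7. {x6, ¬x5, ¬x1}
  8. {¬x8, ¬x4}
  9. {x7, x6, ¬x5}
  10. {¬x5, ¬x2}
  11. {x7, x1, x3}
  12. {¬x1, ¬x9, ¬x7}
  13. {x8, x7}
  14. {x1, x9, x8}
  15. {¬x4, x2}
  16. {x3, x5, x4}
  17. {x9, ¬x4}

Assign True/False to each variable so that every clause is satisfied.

x1=True, x2=False, x3=True, x4=False, x5=False, x6=True, x7=True, x8=False, x9=False

Pure literal: x6 appears only positively; assign x6 = True.
Try x1 = True.
Set x2 = False and propagate.
  then x4 is forced to False.
For the remaining variables, x3 = True, x5 = False, x7 = True, x8 = False, x9 = False works.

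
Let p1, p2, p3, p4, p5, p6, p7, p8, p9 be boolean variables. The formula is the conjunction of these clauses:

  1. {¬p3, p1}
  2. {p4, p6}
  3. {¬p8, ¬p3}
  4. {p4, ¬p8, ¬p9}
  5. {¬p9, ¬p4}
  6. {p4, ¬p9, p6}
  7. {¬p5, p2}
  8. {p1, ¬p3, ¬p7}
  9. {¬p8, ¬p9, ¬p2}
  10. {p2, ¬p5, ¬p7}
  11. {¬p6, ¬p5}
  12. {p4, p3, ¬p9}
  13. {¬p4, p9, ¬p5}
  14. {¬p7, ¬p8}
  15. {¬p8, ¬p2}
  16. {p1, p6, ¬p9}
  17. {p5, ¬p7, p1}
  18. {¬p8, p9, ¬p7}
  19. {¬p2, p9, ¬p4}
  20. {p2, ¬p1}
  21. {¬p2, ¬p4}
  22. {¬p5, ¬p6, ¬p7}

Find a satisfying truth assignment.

Pure literal: p8 appears only negated; assign p8 = False.
Branch on p1: take p1 = True.
  then p2 is forced to True.
  then p4 is forced to False.
  then p6 is forced to True.
  then p5 is forced to False.
The remaining clauses are satisfied by p3 = True, p7 = True, p9 = False.

p1=True, p2=True, p3=True, p4=False, p5=False, p6=True, p7=True, p8=False, p9=False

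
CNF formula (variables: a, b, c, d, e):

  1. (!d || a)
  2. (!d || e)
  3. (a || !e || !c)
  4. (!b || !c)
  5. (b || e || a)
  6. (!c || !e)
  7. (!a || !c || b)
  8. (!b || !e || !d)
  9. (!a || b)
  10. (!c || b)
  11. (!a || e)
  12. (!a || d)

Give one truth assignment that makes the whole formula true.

a=F  b=T  c=F  d=F  e=F

Pure literal: c appears only negated; assign c = False.
Set a = False and propagate.
  then d is forced to False.
Branch on b: take b = True.
e is now unconstrained; take e = False.
Check each clause:
  1. (!d || a) — !d is true.
  2. (!d || e) — !d is true.
  3. (!c || a || !e) — !e is true.
  4. (!b || !c) — !c is true.
  5. (e || b || a) — b is true.
  6. (!e || !c) — !e is true.
  7. (!a || b || !c) — b is true.
  8. (!d || !e || !b) — !e is true.
  9. (!a || b) — b is true.
  10. (b || !c) — b is true.
  11. (e || !a) — !a is true.
  12. (d || !a) — !a is true.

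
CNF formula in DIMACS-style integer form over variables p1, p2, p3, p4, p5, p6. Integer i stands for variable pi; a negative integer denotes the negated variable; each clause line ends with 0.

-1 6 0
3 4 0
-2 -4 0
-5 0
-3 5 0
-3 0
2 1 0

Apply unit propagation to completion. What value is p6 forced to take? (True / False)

True

(~p5) is a unit clause: p5 = False.
(p5 | ~p3) with p5 = False leaves only ~p3, so p3 = False.
In (p3 | p4), p3 is now false; p4 must hold, so p4 = True.
(~p2 | ~p4) with p4 = True leaves only ~p2, so p2 = False.
In (p2 | p1), p2 is now false; p1 must hold, so p1 = True.
From (~p1 | p6) and p1 = True: p6 = True.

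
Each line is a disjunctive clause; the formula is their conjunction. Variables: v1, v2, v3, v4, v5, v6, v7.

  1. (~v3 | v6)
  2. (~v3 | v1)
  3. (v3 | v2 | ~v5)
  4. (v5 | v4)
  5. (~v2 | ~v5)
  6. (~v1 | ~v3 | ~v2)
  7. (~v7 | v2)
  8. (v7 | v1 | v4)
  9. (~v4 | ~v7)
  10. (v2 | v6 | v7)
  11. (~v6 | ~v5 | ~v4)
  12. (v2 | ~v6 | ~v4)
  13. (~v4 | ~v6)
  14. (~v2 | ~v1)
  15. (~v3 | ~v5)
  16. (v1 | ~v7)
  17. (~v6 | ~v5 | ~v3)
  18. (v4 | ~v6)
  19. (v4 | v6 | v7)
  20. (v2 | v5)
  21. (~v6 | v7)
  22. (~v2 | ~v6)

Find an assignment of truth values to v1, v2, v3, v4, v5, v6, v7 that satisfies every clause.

v1 = F, v2 = T, v3 = F, v4 = T, v5 = F, v6 = F, v7 = F

Branch on v1: take v1 = False.
  then v3 is forced to False.
  then v7 is forced to False.
  then v4 is forced to True.
  then v6 is forced to False.
  then v2 is forced to True.
  then v5 is forced to False.
Every clause has at least one true literal under this assignment.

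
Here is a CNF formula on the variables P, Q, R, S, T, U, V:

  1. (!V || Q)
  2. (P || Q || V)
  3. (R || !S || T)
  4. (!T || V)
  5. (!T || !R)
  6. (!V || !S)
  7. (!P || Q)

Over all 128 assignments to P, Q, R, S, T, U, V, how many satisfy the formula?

Split on V, then Q.
  V=1, Q=1: P, U free; 3 ways for (R,S,T) × 2^2 = 12.
  V=1, Q=0: a clause becomes empty — 0.
  V=0, Q=1: P, U free; 3 ways for (R,S,T) × 2^2 = 12.
  V=0, Q=0: a clause becomes empty — 0.
Total: 12 + 0 + 12 + 0 = 24.

24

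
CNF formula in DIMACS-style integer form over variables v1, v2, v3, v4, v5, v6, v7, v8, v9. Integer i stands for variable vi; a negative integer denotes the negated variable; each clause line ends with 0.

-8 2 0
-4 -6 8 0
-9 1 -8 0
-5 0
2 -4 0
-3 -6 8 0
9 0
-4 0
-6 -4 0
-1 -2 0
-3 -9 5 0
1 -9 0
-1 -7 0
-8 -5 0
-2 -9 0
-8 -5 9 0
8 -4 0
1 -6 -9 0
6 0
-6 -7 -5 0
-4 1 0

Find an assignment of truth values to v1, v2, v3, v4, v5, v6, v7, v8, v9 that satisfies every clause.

v1=True, v2=False, v3=False, v4=False, v5=False, v6=True, v7=False, v8=False, v9=True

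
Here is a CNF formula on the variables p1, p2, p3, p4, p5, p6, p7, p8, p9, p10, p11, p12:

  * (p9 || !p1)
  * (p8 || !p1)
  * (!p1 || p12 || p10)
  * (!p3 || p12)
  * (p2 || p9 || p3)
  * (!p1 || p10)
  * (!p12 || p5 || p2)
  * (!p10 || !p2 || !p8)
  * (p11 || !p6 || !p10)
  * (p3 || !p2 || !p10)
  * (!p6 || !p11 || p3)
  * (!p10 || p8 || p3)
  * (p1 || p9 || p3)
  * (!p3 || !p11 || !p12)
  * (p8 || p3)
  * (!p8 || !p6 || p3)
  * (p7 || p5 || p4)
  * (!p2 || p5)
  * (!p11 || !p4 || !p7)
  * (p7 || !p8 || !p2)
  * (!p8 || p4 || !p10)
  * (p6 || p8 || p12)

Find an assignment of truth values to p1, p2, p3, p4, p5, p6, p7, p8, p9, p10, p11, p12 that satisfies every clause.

p1=F, p2=T, p3=T, p4=F, p5=T, p6=T, p7=T, p8=T, p9=F, p10=F, p11=F, p12=T

p5 occurs only positively in the remaining clauses — set p5 = True.
Branch on p1: take p1 = False.
The remaining clauses are satisfied by p2 = True, p3 = True, p4 = False, p6 = True, p7 = True, p8 = True, p9 = False, p10 = False, p11 = False, p12 = True.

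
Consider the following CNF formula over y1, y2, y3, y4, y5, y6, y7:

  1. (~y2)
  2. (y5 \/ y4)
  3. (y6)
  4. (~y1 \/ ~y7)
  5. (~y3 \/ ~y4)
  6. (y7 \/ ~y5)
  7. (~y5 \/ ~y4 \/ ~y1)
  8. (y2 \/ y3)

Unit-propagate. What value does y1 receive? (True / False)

Unit clause (~y2) sets y2 = False.
(y6) is a unit clause: y6 = True.
(y2 \/ y3): since y2 = False, the clause reduces to (y3). y3 = True.
From (~y4 \/ ~y3) and y3 = True: y4 = False.
(y4 \/ y5) with y4 = False leaves only y5, so y5 = True.
(y7 \/ ~y5): since y5 = True, the clause reduces to (y7). y7 = True.
From (~y1 \/ ~y7) and y7 = True: y1 = False.

False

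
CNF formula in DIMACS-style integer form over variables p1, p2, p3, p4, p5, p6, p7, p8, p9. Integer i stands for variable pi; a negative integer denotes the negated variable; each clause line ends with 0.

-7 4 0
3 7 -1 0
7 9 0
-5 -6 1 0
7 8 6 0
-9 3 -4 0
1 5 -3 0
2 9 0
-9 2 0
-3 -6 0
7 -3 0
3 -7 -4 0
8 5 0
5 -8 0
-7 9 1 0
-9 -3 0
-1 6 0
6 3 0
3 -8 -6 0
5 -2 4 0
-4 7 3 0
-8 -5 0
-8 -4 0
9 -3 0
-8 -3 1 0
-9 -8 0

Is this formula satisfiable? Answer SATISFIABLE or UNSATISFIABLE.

UNSATISFIABLE

p3 = True:
  propagation gives p6=False, p7=True, p4=True, p9=False; an empty clause results — contradiction.
p3 = False:
  propagation gives p6=True, p8=False, p5=True, p1=True; an empty clause results — contradiction.
Every branch closes, so no satisfying assignment exists.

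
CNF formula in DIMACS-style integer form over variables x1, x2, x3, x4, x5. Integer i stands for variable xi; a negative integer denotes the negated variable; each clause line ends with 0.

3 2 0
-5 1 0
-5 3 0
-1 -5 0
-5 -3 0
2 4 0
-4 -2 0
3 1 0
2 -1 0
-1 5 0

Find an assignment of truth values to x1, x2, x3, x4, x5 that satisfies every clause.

Try x1 = False.
  then x5 is forced to False.
  then x3 is forced to True.
For the remaining variables, x2 = False, x4 = True works.

x1=0, x2=0, x3=1, x4=1, x5=0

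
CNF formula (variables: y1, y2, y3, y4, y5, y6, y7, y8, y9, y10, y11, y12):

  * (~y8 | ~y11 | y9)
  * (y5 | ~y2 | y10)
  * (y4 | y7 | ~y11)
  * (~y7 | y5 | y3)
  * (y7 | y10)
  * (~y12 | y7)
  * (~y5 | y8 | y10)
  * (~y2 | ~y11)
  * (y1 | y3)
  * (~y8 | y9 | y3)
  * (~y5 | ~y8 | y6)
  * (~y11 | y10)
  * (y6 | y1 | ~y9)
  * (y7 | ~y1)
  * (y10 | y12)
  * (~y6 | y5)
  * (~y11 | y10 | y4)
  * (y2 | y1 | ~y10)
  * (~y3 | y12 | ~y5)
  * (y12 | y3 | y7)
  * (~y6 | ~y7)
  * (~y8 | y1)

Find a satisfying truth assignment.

y1 = True, y2 = False, y3 = True, y4 = False, y5 = True, y6 = False, y7 = True, y8 = False, y9 = True, y10 = True, y11 = True, y12 = True

Set y1 = True and propagate.
  then y7 is forced to True.
  then y6 is forced to False.
Branch on y2: take y2 = False.
Set y3 = True and propagate.
For the remaining variables, y4 = False, y5 = True, y8 = False, y9 = True, y10 = True, y11 = True, y12 = True works.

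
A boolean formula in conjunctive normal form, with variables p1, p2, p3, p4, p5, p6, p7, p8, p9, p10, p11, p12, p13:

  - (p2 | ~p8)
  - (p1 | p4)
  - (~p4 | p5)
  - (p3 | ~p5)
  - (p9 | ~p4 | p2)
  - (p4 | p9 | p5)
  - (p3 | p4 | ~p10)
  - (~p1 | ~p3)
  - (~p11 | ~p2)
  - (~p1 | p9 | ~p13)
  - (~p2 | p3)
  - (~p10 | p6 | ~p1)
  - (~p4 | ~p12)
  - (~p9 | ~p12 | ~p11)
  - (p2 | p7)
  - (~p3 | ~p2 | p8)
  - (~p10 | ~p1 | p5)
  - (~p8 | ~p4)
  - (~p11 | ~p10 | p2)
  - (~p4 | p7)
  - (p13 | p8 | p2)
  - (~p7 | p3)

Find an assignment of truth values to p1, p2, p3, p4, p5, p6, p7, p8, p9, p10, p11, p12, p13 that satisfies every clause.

p6 occurs only positively in the remaining clauses — set p6 = True.
p11 occurs only negated in the remaining clauses — set p11 = False.
Try p1 = False.
  then p4 is forced to True.
  then p5 is forced to True.
  then p3 is forced to True.
  then p12 is forced to False.
  then p8 is forced to False.
  then p2 is forced to False.
  then p9 is forced to True.
  then p7 is forced to True.
  then p13 is forced to True.
p10 is now unconstrained; take p10 = True.
Check each clause:
  1. (~p8 | p2) — ~p8 is true.
  2. (p4 | p1) — p4 is true.
  3. (~p4 | p5) — p5 is true.
  4. (p3 | ~p5) — p3 is true.
  5. (~p4 | p9 | p2) — p9 is true.
  6. (p4 | p9 | p5) — p9 is true.
  7. (p4 | ~p10 | p3) — p3 is true.
  8. (~p3 | ~p1) — ~p1 is true.
  9. (~p11 | ~p2) — ~p11 is true.
  10. (~p1 | p9 | ~p13) — p9 is true.
  11. (p3 | ~p2) — p3 is true.
  12. (~p1 | p6 | ~p10) — ~p1 is true.
  13. (~p4 | ~p12) — ~p12 is true.
  14. (~p11 | ~p12 | ~p9) — ~p12 is true.
  15. (p7 | p2) — p7 is true.
  16. (~p3 | ~p2 | p8) — ~p2 is true.
  17. (~p10 | ~p1 | p5) — p5 is true.
  18. (~p4 | ~p8) — ~p8 is true.
  19. (~p10 | p2 | ~p11) — ~p11 is true.
  20. (~p4 | p7) — p7 is true.
  21. (p8 | p2 | p13) — p13 is true.
  22. (~p7 | p3) — p3 is true.

p1 = False, p2 = False, p3 = True, p4 = True, p5 = True, p6 = True, p7 = True, p8 = False, p9 = True, p10 = True, p11 = False, p12 = False, p13 = True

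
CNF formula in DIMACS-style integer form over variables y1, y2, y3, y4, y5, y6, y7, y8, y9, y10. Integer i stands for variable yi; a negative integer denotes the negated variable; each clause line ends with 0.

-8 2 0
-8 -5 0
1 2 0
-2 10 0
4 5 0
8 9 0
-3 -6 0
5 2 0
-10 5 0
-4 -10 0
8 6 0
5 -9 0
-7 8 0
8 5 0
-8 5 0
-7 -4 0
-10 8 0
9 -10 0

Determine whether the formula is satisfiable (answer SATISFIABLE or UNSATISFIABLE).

SATISFIABLE

Pure literal: y1 appears only positively; assign y1 = True.
y3 occurs only negated in the remaining clauses — set y3 = False.
Set y2 = False and propagate.
  then y8 is forced to False.
  then y9 is forced to True.
  then y5 is forced to True.
  then y6 is forced to True.
  then y7 is forced to False.
  then y10 is forced to False.
y4 is now unconstrained; take y4 = False.
So y1=T, y2=F, y3=F, y4=F, y5=T, y6=T, y7=F, y8=F, y9=T, y10=F is a satisfying assignment.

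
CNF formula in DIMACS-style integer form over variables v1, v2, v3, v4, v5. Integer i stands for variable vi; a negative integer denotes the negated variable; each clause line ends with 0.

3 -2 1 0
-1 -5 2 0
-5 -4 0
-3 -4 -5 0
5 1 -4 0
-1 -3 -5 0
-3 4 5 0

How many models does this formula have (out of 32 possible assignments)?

11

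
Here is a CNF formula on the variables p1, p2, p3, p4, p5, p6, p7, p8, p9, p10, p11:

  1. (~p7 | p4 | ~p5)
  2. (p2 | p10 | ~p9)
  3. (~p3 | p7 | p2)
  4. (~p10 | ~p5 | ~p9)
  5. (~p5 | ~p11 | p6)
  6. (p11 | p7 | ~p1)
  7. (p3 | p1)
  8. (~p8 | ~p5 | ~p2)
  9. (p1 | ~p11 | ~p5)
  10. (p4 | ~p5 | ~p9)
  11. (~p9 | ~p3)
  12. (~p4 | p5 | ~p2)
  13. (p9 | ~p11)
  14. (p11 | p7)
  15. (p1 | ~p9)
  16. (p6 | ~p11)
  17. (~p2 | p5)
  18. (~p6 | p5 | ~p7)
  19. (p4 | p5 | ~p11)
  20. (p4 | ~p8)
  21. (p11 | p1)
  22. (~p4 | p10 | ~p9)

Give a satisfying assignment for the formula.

Pure literal: p8 appears only negated; assign p8 = False.
Branch on p1: take p1 = True.
Set p2 = False and propagate.
Set p3 = False and propagate.
For the remaining variables, p4 = True, p5 = True, p6 = True, p7 = True, p9 = False, p10 = False, p11 = False works.
Every clause has at least one true literal under this assignment.

p1=True, p2=False, p3=False, p4=True, p5=True, p6=True, p7=True, p8=False, p9=False, p10=False, p11=False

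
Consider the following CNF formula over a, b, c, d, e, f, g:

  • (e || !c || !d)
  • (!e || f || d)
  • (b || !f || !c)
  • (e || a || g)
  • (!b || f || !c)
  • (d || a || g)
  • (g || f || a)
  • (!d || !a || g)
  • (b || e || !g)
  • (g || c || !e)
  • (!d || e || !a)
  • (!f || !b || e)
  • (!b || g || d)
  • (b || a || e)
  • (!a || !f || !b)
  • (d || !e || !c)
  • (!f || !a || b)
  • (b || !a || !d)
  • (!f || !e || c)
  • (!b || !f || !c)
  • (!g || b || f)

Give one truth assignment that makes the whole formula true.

Set a = False and propagate.
Branch on b: take b = True.
For the remaining variables, c = False, d = True, e = False, f = False, g = True works.

a=False, b=True, c=False, d=True, e=False, f=False, g=True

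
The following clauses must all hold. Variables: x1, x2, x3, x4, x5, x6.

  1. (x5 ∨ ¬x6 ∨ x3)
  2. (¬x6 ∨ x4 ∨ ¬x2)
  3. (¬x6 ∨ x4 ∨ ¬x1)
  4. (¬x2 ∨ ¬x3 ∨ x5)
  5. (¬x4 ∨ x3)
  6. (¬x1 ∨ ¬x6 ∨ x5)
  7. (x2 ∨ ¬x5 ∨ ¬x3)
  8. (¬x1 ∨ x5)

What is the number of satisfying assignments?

Case analysis on x5 and x3:
  x5=T, x3=T: x1 free; 3 ways for (x2,x4,x6) × 2^1 = 6.
  x5=T, x3=F: 5 of the 16 assignments to (x1,x2,x4,x6) work.
  x5=F, x3=T: remaining (x1,x2,x4,x6) ∈ {(F,F,F,F); (F,F,F,T); (F,F,T,F); (F,F,T,T)} — 4.
  x5=F, x3=F: remaining (x1,x2,x4,x6) ∈ {(F,F,F,F); (F,T,F,F)} — 2.
Total: 6 + 5 + 4 + 2 = 17.

17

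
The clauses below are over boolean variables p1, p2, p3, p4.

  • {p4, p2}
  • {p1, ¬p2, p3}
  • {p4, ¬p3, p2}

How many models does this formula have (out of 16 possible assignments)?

10

Case analysis on p2 and p3:
  p2=T, p3=T: remaining (p1,p4) ∈ {(F,F); (F,T); (T,F); (T,T)} — 4.
  p2=T, p3=F: remaining (p1,p4) ∈ {(T,F); (T,T)} — 2.
  p2=F, p3=T: remaining (p1,p4) ∈ {(F,T); (T,T)} — 2.
  p2=F, p3=F: remaining (p1,p4) ∈ {(F,T); (T,T)} — 2.
Total: 4 + 2 + 2 + 2 = 10.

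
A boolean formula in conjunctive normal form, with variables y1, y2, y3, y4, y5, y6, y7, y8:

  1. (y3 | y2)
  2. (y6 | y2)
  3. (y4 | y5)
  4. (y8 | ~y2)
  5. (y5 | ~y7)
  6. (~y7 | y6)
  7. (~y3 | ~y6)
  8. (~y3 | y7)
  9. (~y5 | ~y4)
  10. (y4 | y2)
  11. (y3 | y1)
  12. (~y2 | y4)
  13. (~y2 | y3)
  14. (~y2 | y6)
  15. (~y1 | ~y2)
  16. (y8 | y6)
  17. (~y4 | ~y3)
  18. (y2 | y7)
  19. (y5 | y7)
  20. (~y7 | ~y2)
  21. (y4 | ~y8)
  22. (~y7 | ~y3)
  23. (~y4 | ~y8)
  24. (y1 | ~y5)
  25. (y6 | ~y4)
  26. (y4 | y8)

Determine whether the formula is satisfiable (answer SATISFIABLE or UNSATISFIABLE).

y2 = True:
  propagation gives y8=True, y4=True; an empty clause results — contradiction.
y2 = False:
  propagation gives y3=True, y6=True; an empty clause results — contradiction.
Every branch closes, so no satisfying assignment exists.

UNSATISFIABLE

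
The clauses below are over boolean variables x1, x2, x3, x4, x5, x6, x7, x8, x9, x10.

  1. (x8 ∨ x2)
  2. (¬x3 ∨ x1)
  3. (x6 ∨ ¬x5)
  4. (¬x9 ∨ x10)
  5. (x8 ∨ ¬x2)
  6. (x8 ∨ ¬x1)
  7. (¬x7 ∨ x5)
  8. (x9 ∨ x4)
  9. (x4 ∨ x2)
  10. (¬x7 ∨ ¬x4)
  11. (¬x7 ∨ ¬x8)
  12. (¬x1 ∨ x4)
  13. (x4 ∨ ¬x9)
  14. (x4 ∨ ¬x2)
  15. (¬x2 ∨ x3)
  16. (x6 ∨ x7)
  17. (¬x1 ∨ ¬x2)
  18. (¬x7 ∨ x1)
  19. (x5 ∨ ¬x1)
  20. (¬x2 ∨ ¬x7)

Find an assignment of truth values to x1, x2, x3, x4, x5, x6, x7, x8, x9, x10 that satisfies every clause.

x1=1, x2=0, x3=0, x4=1, x5=1, x6=1, x7=0, x8=1, x9=0, x10=1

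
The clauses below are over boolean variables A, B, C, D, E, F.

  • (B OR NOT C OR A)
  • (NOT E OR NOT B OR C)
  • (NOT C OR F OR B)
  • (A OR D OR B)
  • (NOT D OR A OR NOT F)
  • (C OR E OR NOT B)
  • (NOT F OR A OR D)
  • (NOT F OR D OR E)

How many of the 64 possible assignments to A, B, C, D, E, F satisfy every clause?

23

Case analysis on B and A:
  B=T, A=T: 7 of the 16 assignments to (C,D,E,F) work.
  B=T, A=F: remaining (C,D,E,F) ∈ {(T,F,F,F); (T,F,T,F); (T,T,F,F); (T,T,T,F)} — 4.
  B=F, A=T: 10 of the 16 assignments to (C,D,E,F) work.
  B=F, A=F: remaining (C,D,E,F) ∈ {(F,T,F,F); (F,T,T,F)} — 2.
Total: 7 + 4 + 10 + 2 = 23.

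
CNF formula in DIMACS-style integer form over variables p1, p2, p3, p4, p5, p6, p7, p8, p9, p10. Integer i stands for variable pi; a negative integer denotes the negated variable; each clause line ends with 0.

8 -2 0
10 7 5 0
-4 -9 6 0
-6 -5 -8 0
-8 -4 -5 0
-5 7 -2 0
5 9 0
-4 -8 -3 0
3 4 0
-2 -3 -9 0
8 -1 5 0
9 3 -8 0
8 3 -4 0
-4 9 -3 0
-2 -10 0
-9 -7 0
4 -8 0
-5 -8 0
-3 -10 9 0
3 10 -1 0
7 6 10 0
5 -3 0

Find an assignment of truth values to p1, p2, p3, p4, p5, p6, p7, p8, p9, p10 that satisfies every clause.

Pure literal: p2 appears only negated; assign p2 = False.
Branch on p1: take p1 = True.
For the remaining variables, p3 = True, p4 = False, p5 = True, p6 = False, p7 = False, p8 = False, p9 = True, p10 = True works.

p1 = True, p2 = False, p3 = True, p4 = False, p5 = True, p6 = False, p7 = False, p8 = False, p9 = True, p10 = True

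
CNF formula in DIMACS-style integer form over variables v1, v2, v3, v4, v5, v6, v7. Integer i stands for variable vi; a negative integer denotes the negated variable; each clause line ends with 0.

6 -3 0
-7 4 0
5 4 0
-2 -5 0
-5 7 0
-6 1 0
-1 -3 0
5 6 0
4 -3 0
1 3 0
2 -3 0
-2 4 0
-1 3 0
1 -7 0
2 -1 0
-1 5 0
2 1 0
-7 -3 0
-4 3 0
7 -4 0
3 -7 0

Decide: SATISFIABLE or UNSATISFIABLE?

UNSATISFIABLE

v3 = True:
  propagation gives v6=True, v1=True; an empty clause results — contradiction.
v3 = False:
  propagation gives v1=True; an empty clause results — contradiction.
Every branch closes, so no satisfying assignment exists.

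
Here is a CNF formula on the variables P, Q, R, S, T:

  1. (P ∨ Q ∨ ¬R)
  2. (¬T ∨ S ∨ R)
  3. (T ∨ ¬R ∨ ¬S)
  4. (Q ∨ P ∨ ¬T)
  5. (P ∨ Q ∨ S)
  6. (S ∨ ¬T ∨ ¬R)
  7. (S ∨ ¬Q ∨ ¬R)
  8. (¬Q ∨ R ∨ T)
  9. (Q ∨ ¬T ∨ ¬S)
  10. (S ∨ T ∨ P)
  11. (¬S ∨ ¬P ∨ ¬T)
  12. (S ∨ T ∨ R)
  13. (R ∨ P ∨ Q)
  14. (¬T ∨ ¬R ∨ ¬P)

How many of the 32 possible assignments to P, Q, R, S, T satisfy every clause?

4

The models are:
  P=0 Q=1 R=0 S=1 T=1
  P=0 Q=1 R=1 S=1 T=1
  P=1 Q=0 R=0 S=1 T=0
  P=1 Q=0 R=1 S=0 T=0
Count: 4.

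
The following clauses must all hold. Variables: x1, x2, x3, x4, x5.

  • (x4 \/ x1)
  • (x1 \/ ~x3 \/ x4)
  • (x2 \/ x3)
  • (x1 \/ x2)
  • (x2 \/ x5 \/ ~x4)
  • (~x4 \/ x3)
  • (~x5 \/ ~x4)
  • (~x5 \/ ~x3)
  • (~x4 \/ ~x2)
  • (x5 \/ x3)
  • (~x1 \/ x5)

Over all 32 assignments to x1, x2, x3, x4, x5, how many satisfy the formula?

The models are:
  x1=T x2=T x3=F x4=F x5=T
Count: 1.

1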